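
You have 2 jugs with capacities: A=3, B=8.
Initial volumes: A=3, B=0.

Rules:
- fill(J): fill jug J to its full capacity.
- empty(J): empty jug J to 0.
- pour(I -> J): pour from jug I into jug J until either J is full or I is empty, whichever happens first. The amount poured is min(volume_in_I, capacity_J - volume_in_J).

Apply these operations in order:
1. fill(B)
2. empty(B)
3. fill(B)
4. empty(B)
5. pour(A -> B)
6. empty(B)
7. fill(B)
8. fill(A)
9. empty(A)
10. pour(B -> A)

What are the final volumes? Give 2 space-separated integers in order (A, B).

Step 1: fill(B) -> (A=3 B=8)
Step 2: empty(B) -> (A=3 B=0)
Step 3: fill(B) -> (A=3 B=8)
Step 4: empty(B) -> (A=3 B=0)
Step 5: pour(A -> B) -> (A=0 B=3)
Step 6: empty(B) -> (A=0 B=0)
Step 7: fill(B) -> (A=0 B=8)
Step 8: fill(A) -> (A=3 B=8)
Step 9: empty(A) -> (A=0 B=8)
Step 10: pour(B -> A) -> (A=3 B=5)

Answer: 3 5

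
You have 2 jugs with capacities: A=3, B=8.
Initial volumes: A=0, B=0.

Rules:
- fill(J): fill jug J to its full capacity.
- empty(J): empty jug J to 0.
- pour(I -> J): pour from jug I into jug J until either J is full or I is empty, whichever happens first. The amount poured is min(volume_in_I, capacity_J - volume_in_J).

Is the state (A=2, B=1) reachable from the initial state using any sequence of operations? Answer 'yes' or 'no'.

Answer: no

Derivation:
BFS explored all 22 reachable states.
Reachable set includes: (0,0), (0,1), (0,2), (0,3), (0,4), (0,5), (0,6), (0,7), (0,8), (1,0), (1,8), (2,0) ...
Target (A=2, B=1) not in reachable set → no.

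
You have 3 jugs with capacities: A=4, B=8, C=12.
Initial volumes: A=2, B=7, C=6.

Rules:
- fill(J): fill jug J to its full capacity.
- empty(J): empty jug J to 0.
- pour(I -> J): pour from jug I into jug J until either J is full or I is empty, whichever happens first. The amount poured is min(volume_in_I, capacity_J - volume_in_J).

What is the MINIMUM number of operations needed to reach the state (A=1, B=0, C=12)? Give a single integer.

BFS from (A=2, B=7, C=6). One shortest path:
  1. empty(A) -> (A=0 B=7 C=6)
  2. pour(B -> C) -> (A=0 B=1 C=12)
  3. pour(B -> A) -> (A=1 B=0 C=12)
Reached target in 3 moves.

Answer: 3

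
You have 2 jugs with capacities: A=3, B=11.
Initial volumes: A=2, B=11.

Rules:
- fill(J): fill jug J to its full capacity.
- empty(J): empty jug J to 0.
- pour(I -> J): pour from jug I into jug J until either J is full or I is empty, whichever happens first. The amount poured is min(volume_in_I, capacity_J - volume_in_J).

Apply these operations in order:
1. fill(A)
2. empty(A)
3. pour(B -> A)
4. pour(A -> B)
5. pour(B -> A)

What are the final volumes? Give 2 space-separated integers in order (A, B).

Answer: 3 8

Derivation:
Step 1: fill(A) -> (A=3 B=11)
Step 2: empty(A) -> (A=0 B=11)
Step 3: pour(B -> A) -> (A=3 B=8)
Step 4: pour(A -> B) -> (A=0 B=11)
Step 5: pour(B -> A) -> (A=3 B=8)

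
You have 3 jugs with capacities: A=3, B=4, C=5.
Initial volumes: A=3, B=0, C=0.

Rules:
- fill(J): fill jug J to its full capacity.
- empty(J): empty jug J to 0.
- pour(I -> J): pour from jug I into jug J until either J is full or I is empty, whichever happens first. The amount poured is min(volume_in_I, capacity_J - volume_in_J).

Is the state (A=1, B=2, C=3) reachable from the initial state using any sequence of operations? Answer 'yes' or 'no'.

BFS explored all 96 reachable states.
Reachable set includes: (0,0,0), (0,0,1), (0,0,2), (0,0,3), (0,0,4), (0,0,5), (0,1,0), (0,1,1), (0,1,2), (0,1,3), (0,1,4), (0,1,5) ...
Target (A=1, B=2, C=3) not in reachable set → no.

Answer: no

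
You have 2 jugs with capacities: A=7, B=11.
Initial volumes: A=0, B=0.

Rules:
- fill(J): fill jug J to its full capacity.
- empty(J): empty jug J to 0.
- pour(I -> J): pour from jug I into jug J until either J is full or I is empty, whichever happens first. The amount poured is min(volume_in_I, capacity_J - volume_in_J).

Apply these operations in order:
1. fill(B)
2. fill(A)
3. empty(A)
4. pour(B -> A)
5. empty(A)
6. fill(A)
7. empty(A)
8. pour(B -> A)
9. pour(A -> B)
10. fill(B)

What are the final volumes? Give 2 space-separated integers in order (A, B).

Answer: 0 11

Derivation:
Step 1: fill(B) -> (A=0 B=11)
Step 2: fill(A) -> (A=7 B=11)
Step 3: empty(A) -> (A=0 B=11)
Step 4: pour(B -> A) -> (A=7 B=4)
Step 5: empty(A) -> (A=0 B=4)
Step 6: fill(A) -> (A=7 B=4)
Step 7: empty(A) -> (A=0 B=4)
Step 8: pour(B -> A) -> (A=4 B=0)
Step 9: pour(A -> B) -> (A=0 B=4)
Step 10: fill(B) -> (A=0 B=11)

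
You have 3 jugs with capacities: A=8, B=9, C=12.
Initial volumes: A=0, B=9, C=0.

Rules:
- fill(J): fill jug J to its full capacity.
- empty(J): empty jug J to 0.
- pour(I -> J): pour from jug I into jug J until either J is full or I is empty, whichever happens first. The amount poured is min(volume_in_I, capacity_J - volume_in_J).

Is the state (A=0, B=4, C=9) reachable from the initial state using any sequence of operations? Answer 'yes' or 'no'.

BFS from (A=0, B=9, C=0):
  1. fill(C) -> (A=0 B=9 C=12)
  2. pour(C -> A) -> (A=8 B=9 C=4)
  3. empty(A) -> (A=0 B=9 C=4)
  4. pour(C -> A) -> (A=4 B=9 C=0)
  5. pour(B -> C) -> (A=4 B=0 C=9)
  6. pour(A -> B) -> (A=0 B=4 C=9)
Target reached → yes.

Answer: yes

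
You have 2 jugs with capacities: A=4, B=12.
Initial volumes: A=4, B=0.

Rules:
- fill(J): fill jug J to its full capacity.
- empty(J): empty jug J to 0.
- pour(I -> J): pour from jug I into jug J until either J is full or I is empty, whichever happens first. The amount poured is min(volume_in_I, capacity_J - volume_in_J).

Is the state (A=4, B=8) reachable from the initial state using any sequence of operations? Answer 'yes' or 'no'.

BFS from (A=4, B=0):
  1. empty(A) -> (A=0 B=0)
  2. fill(B) -> (A=0 B=12)
  3. pour(B -> A) -> (A=4 B=8)
Target reached → yes.

Answer: yes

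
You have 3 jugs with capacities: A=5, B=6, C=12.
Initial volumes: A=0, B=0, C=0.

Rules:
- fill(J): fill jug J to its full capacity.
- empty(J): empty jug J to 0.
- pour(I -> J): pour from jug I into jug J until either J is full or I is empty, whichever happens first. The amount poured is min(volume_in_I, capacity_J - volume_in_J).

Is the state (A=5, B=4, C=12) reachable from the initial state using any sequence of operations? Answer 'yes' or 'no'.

Answer: yes

Derivation:
BFS from (A=0, B=0, C=0):
  1. fill(A) -> (A=5 B=0 C=0)
  2. fill(B) -> (A=5 B=6 C=0)
  3. pour(A -> C) -> (A=0 B=6 C=5)
  4. fill(A) -> (A=5 B=6 C=5)
  5. pour(A -> C) -> (A=0 B=6 C=10)
  6. fill(A) -> (A=5 B=6 C=10)
  7. pour(B -> C) -> (A=5 B=4 C=12)
Target reached → yes.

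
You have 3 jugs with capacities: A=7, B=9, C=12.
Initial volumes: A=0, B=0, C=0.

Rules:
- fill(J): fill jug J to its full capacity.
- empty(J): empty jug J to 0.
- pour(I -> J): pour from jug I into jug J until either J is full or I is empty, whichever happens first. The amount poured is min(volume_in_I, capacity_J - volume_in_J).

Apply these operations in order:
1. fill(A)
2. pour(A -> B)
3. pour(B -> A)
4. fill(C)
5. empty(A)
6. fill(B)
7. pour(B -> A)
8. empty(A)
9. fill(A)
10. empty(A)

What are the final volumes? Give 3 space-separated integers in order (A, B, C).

Step 1: fill(A) -> (A=7 B=0 C=0)
Step 2: pour(A -> B) -> (A=0 B=7 C=0)
Step 3: pour(B -> A) -> (A=7 B=0 C=0)
Step 4: fill(C) -> (A=7 B=0 C=12)
Step 5: empty(A) -> (A=0 B=0 C=12)
Step 6: fill(B) -> (A=0 B=9 C=12)
Step 7: pour(B -> A) -> (A=7 B=2 C=12)
Step 8: empty(A) -> (A=0 B=2 C=12)
Step 9: fill(A) -> (A=7 B=2 C=12)
Step 10: empty(A) -> (A=0 B=2 C=12)

Answer: 0 2 12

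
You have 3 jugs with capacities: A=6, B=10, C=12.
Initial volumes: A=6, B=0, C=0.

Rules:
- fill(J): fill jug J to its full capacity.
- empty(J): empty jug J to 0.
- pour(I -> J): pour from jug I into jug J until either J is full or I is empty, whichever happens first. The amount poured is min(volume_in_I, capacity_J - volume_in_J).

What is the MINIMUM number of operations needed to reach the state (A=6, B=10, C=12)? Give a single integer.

BFS from (A=6, B=0, C=0). One shortest path:
  1. fill(B) -> (A=6 B=10 C=0)
  2. fill(C) -> (A=6 B=10 C=12)
Reached target in 2 moves.

Answer: 2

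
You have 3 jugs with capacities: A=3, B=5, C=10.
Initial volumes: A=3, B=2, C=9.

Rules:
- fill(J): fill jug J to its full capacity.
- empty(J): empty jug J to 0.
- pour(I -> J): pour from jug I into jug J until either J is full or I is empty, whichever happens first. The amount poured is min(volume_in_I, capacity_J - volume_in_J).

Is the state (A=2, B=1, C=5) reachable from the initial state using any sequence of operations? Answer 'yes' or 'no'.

BFS explored all 192 reachable states.
Reachable set includes: (0,0,0), (0,0,1), (0,0,2), (0,0,3), (0,0,4), (0,0,5), (0,0,6), (0,0,7), (0,0,8), (0,0,9), (0,0,10), (0,1,0) ...
Target (A=2, B=1, C=5) not in reachable set → no.

Answer: no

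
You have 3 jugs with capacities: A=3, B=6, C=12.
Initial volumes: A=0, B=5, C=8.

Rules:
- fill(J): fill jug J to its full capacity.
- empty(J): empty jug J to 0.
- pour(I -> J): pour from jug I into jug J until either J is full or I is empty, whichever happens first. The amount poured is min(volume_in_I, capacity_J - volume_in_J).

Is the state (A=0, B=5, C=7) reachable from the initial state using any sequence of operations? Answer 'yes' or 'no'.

BFS explored all 170 reachable states.
Reachable set includes: (0,0,0), (0,0,1), (0,0,2), (0,0,3), (0,0,4), (0,0,5), (0,0,6), (0,0,7), (0,0,8), (0,0,9), (0,0,10), (0,0,11) ...
Target (A=0, B=5, C=7) not in reachable set → no.

Answer: no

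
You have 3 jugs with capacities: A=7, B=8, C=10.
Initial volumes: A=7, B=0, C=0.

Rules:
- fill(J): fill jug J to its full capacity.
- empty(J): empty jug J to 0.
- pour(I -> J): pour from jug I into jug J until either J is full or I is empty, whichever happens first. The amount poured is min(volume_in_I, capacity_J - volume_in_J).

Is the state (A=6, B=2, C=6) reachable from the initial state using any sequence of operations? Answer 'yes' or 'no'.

Answer: no

Derivation:
BFS explored all 414 reachable states.
Reachable set includes: (0,0,0), (0,0,1), (0,0,2), (0,0,3), (0,0,4), (0,0,5), (0,0,6), (0,0,7), (0,0,8), (0,0,9), (0,0,10), (0,1,0) ...
Target (A=6, B=2, C=6) not in reachable set → no.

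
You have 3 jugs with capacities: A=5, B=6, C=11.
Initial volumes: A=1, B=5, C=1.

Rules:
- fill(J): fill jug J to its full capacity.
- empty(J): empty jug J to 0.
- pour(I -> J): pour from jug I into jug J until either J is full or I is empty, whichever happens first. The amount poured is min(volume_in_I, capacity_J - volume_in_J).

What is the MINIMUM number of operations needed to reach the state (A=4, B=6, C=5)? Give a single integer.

Answer: 5

Derivation:
BFS from (A=1, B=5, C=1). One shortest path:
  1. fill(A) -> (A=5 B=5 C=1)
  2. fill(C) -> (A=5 B=5 C=11)
  3. pour(A -> B) -> (A=4 B=6 C=11)
  4. empty(B) -> (A=4 B=0 C=11)
  5. pour(C -> B) -> (A=4 B=6 C=5)
Reached target in 5 moves.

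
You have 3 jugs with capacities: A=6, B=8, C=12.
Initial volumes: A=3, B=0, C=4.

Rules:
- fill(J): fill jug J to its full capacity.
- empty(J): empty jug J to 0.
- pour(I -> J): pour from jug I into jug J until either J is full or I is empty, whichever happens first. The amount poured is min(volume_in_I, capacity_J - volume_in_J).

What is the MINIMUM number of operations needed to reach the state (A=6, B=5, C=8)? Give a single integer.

Answer: 4

Derivation:
BFS from (A=3, B=0, C=4). One shortest path:
  1. pour(C -> B) -> (A=3 B=4 C=0)
  2. fill(C) -> (A=3 B=4 C=12)
  3. pour(C -> B) -> (A=3 B=8 C=8)
  4. pour(B -> A) -> (A=6 B=5 C=8)
Reached target in 4 moves.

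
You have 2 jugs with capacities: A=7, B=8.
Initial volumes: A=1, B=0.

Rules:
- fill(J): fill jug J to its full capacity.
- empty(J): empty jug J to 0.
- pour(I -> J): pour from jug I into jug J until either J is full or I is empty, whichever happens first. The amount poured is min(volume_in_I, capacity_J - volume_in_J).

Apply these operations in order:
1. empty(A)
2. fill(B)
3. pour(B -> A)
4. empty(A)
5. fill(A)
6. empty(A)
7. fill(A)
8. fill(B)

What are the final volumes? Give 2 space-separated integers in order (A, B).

Step 1: empty(A) -> (A=0 B=0)
Step 2: fill(B) -> (A=0 B=8)
Step 3: pour(B -> A) -> (A=7 B=1)
Step 4: empty(A) -> (A=0 B=1)
Step 5: fill(A) -> (A=7 B=1)
Step 6: empty(A) -> (A=0 B=1)
Step 7: fill(A) -> (A=7 B=1)
Step 8: fill(B) -> (A=7 B=8)

Answer: 7 8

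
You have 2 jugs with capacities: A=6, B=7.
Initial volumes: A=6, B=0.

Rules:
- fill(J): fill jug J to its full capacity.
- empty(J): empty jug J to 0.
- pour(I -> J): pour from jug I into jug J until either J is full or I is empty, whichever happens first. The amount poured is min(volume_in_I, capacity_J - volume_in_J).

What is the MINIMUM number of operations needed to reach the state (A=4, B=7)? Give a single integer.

Answer: 7

Derivation:
BFS from (A=6, B=0). One shortest path:
  1. pour(A -> B) -> (A=0 B=6)
  2. fill(A) -> (A=6 B=6)
  3. pour(A -> B) -> (A=5 B=7)
  4. empty(B) -> (A=5 B=0)
  5. pour(A -> B) -> (A=0 B=5)
  6. fill(A) -> (A=6 B=5)
  7. pour(A -> B) -> (A=4 B=7)
Reached target in 7 moves.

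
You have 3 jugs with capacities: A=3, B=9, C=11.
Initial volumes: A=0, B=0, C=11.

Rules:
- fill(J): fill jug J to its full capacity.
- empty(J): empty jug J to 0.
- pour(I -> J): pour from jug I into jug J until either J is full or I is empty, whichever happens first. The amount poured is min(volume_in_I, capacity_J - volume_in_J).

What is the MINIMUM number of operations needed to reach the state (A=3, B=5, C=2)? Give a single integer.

BFS from (A=0, B=0, C=11). One shortest path:
  1. pour(C -> B) -> (A=0 B=9 C=2)
  2. empty(B) -> (A=0 B=0 C=2)
  3. pour(C -> A) -> (A=2 B=0 C=0)
  4. fill(C) -> (A=2 B=0 C=11)
  5. pour(C -> B) -> (A=2 B=9 C=2)
  6. pour(B -> A) -> (A=3 B=8 C=2)
  7. empty(A) -> (A=0 B=8 C=2)
  8. pour(B -> A) -> (A=3 B=5 C=2)
Reached target in 8 moves.

Answer: 8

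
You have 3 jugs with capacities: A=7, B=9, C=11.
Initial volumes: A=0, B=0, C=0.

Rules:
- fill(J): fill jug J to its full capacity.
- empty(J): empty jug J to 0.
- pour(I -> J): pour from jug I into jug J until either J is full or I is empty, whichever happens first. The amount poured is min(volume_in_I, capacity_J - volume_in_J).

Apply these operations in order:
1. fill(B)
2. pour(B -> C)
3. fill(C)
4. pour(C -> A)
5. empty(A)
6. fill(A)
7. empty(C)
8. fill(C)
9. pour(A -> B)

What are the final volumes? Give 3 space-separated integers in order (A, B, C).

Answer: 0 7 11

Derivation:
Step 1: fill(B) -> (A=0 B=9 C=0)
Step 2: pour(B -> C) -> (A=0 B=0 C=9)
Step 3: fill(C) -> (A=0 B=0 C=11)
Step 4: pour(C -> A) -> (A=7 B=0 C=4)
Step 5: empty(A) -> (A=0 B=0 C=4)
Step 6: fill(A) -> (A=7 B=0 C=4)
Step 7: empty(C) -> (A=7 B=0 C=0)
Step 8: fill(C) -> (A=7 B=0 C=11)
Step 9: pour(A -> B) -> (A=0 B=7 C=11)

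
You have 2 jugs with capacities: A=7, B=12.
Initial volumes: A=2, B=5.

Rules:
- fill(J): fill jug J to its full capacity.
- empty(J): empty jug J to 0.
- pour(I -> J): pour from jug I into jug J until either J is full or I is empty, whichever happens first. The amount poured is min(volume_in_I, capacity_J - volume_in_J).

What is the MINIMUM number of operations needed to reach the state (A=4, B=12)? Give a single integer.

Answer: 6

Derivation:
BFS from (A=2, B=5). One shortest path:
  1. empty(B) -> (A=2 B=0)
  2. pour(A -> B) -> (A=0 B=2)
  3. fill(A) -> (A=7 B=2)
  4. pour(A -> B) -> (A=0 B=9)
  5. fill(A) -> (A=7 B=9)
  6. pour(A -> B) -> (A=4 B=12)
Reached target in 6 moves.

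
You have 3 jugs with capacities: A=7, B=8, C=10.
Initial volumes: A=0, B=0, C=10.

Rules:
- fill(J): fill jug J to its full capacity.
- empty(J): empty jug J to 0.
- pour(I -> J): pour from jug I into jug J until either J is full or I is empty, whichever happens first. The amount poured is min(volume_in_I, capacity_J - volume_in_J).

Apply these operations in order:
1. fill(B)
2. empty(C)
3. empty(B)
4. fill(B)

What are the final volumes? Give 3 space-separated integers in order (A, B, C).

Answer: 0 8 0

Derivation:
Step 1: fill(B) -> (A=0 B=8 C=10)
Step 2: empty(C) -> (A=0 B=8 C=0)
Step 3: empty(B) -> (A=0 B=0 C=0)
Step 4: fill(B) -> (A=0 B=8 C=0)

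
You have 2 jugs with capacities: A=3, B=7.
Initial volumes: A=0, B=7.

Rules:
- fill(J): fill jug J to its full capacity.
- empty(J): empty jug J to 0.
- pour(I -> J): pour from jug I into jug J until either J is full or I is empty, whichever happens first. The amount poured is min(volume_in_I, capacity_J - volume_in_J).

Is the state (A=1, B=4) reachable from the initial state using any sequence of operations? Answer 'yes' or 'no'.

BFS explored all 20 reachable states.
Reachable set includes: (0,0), (0,1), (0,2), (0,3), (0,4), (0,5), (0,6), (0,7), (1,0), (1,7), (2,0), (2,7) ...
Target (A=1, B=4) not in reachable set → no.

Answer: no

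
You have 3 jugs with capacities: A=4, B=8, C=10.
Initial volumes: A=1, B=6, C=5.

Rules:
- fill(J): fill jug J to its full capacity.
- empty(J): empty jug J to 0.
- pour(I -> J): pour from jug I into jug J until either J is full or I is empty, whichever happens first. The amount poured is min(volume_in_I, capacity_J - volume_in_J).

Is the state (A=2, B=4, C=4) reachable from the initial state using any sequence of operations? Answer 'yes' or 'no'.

BFS explored all 307 reachable states.
Reachable set includes: (0,0,0), (0,0,1), (0,0,2), (0,0,3), (0,0,4), (0,0,5), (0,0,6), (0,0,7), (0,0,8), (0,0,9), (0,0,10), (0,1,0) ...
Target (A=2, B=4, C=4) not in reachable set → no.

Answer: no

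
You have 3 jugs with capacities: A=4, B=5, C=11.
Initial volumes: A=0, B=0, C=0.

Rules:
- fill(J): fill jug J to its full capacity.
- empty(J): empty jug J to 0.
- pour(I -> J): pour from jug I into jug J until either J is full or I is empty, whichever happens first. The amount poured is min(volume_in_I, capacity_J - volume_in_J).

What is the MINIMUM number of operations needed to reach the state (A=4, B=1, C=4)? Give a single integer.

BFS from (A=0, B=0, C=0). One shortest path:
  1. fill(A) -> (A=4 B=0 C=0)
  2. fill(B) -> (A=4 B=5 C=0)
  3. pour(A -> C) -> (A=0 B=5 C=4)
  4. pour(B -> A) -> (A=4 B=1 C=4)
Reached target in 4 moves.

Answer: 4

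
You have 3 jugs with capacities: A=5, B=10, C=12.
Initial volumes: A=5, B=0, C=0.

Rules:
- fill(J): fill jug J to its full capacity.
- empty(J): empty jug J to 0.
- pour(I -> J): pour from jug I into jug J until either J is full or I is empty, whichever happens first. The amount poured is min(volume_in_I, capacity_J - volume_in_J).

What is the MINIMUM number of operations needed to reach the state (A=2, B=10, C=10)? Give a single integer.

Answer: 6

Derivation:
BFS from (A=5, B=0, C=0). One shortest path:
  1. empty(A) -> (A=0 B=0 C=0)
  2. fill(C) -> (A=0 B=0 C=12)
  3. pour(C -> B) -> (A=0 B=10 C=2)
  4. pour(C -> A) -> (A=2 B=10 C=0)
  5. pour(B -> C) -> (A=2 B=0 C=10)
  6. fill(B) -> (A=2 B=10 C=10)
Reached target in 6 moves.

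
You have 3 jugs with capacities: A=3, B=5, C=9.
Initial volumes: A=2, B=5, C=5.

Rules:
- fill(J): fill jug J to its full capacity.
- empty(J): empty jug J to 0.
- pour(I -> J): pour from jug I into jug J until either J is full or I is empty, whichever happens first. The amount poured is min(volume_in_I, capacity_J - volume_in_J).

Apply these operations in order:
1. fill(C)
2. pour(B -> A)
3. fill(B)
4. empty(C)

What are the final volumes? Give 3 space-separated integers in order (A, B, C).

Step 1: fill(C) -> (A=2 B=5 C=9)
Step 2: pour(B -> A) -> (A=3 B=4 C=9)
Step 3: fill(B) -> (A=3 B=5 C=9)
Step 4: empty(C) -> (A=3 B=5 C=0)

Answer: 3 5 0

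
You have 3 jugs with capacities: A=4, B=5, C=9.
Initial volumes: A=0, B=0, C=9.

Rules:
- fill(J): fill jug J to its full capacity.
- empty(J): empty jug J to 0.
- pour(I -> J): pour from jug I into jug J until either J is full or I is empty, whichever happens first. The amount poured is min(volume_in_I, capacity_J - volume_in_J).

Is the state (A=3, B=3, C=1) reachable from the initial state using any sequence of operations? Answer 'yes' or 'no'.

BFS explored all 204 reachable states.
Reachable set includes: (0,0,0), (0,0,1), (0,0,2), (0,0,3), (0,0,4), (0,0,5), (0,0,6), (0,0,7), (0,0,8), (0,0,9), (0,1,0), (0,1,1) ...
Target (A=3, B=3, C=1) not in reachable set → no.

Answer: no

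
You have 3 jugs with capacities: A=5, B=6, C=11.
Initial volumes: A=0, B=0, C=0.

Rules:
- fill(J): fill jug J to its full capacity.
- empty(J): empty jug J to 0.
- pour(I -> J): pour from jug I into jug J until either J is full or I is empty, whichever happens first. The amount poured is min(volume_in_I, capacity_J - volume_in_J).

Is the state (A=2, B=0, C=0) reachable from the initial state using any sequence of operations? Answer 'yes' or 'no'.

BFS from (A=0, B=0, C=0):
  1. fill(B) -> (A=0 B=6 C=0)
  2. pour(B -> A) -> (A=5 B=1 C=0)
  3. empty(A) -> (A=0 B=1 C=0)
  4. pour(B -> A) -> (A=1 B=0 C=0)
  5. fill(B) -> (A=1 B=6 C=0)
  6. pour(B -> A) -> (A=5 B=2 C=0)
  7. empty(A) -> (A=0 B=2 C=0)
  8. pour(B -> A) -> (A=2 B=0 C=0)
Target reached → yes.

Answer: yes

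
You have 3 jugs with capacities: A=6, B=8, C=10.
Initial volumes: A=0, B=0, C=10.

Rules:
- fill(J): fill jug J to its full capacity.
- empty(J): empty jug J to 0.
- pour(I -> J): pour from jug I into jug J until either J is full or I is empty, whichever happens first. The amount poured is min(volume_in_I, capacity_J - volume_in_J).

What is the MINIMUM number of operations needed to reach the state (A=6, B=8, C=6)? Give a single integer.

Answer: 4

Derivation:
BFS from (A=0, B=0, C=10). One shortest path:
  1. pour(C -> A) -> (A=6 B=0 C=4)
  2. pour(C -> B) -> (A=6 B=4 C=0)
  3. fill(C) -> (A=6 B=4 C=10)
  4. pour(C -> B) -> (A=6 B=8 C=6)
Reached target in 4 moves.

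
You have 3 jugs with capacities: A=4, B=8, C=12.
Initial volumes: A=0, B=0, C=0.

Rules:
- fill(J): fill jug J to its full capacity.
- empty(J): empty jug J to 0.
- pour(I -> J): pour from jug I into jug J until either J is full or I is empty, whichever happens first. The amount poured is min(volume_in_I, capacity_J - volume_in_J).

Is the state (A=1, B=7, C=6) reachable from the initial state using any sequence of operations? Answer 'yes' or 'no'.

BFS explored all 24 reachable states.
Reachable set includes: (0,0,0), (0,0,4), (0,0,8), (0,0,12), (0,4,0), (0,4,4), (0,4,8), (0,4,12), (0,8,0), (0,8,4), (0,8,8), (0,8,12) ...
Target (A=1, B=7, C=6) not in reachable set → no.

Answer: no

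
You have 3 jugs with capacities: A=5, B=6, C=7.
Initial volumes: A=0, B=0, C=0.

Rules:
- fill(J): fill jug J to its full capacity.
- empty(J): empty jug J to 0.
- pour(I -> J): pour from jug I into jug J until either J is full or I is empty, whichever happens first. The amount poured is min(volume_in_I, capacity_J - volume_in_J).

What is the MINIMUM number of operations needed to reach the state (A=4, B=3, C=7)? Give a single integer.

Answer: 8

Derivation:
BFS from (A=0, B=0, C=0). One shortest path:
  1. fill(C) -> (A=0 B=0 C=7)
  2. pour(C -> A) -> (A=5 B=0 C=2)
  3. pour(A -> B) -> (A=0 B=5 C=2)
  4. pour(C -> A) -> (A=2 B=5 C=0)
  5. fill(C) -> (A=2 B=5 C=7)
  6. pour(C -> A) -> (A=5 B=5 C=4)
  7. pour(A -> B) -> (A=4 B=6 C=4)
  8. pour(B -> C) -> (A=4 B=3 C=7)
Reached target in 8 moves.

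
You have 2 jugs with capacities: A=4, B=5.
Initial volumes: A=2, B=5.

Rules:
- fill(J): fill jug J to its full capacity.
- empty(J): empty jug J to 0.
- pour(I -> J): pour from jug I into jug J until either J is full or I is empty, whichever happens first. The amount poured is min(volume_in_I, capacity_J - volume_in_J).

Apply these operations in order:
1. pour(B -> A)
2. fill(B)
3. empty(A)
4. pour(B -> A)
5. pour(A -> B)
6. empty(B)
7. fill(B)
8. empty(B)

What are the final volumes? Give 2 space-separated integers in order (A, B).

Step 1: pour(B -> A) -> (A=4 B=3)
Step 2: fill(B) -> (A=4 B=5)
Step 3: empty(A) -> (A=0 B=5)
Step 4: pour(B -> A) -> (A=4 B=1)
Step 5: pour(A -> B) -> (A=0 B=5)
Step 6: empty(B) -> (A=0 B=0)
Step 7: fill(B) -> (A=0 B=5)
Step 8: empty(B) -> (A=0 B=0)

Answer: 0 0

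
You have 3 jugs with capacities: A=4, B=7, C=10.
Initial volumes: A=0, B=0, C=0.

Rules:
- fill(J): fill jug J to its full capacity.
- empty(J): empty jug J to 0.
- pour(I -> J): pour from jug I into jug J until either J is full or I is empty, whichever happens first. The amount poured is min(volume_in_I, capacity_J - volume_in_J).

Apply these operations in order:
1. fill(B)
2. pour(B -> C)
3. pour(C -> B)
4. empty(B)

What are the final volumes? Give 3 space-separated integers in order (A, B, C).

Answer: 0 0 0

Derivation:
Step 1: fill(B) -> (A=0 B=7 C=0)
Step 2: pour(B -> C) -> (A=0 B=0 C=7)
Step 3: pour(C -> B) -> (A=0 B=7 C=0)
Step 4: empty(B) -> (A=0 B=0 C=0)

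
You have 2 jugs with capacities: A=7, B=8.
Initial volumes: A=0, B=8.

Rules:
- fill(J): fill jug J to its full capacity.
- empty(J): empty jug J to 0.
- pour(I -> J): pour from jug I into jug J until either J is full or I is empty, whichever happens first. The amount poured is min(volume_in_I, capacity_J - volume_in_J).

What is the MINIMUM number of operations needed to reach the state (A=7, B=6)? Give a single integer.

BFS from (A=0, B=8). One shortest path:
  1. fill(A) -> (A=7 B=8)
  2. empty(B) -> (A=7 B=0)
  3. pour(A -> B) -> (A=0 B=7)
  4. fill(A) -> (A=7 B=7)
  5. pour(A -> B) -> (A=6 B=8)
  6. empty(B) -> (A=6 B=0)
  7. pour(A -> B) -> (A=0 B=6)
  8. fill(A) -> (A=7 B=6)
Reached target in 8 moves.

Answer: 8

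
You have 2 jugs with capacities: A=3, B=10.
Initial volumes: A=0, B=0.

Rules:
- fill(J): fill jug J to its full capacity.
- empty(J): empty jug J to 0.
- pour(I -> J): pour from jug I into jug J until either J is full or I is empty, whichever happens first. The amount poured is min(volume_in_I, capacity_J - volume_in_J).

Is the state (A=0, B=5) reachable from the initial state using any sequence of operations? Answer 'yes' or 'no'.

Answer: yes

Derivation:
BFS from (A=0, B=0):
  1. fill(A) -> (A=3 B=0)
  2. pour(A -> B) -> (A=0 B=3)
  3. fill(A) -> (A=3 B=3)
  4. pour(A -> B) -> (A=0 B=6)
  5. fill(A) -> (A=3 B=6)
  6. pour(A -> B) -> (A=0 B=9)
  7. fill(A) -> (A=3 B=9)
  8. pour(A -> B) -> (A=2 B=10)
  9. empty(B) -> (A=2 B=0)
  10. pour(A -> B) -> (A=0 B=2)
  11. fill(A) -> (A=3 B=2)
  12. pour(A -> B) -> (A=0 B=5)
Target reached → yes.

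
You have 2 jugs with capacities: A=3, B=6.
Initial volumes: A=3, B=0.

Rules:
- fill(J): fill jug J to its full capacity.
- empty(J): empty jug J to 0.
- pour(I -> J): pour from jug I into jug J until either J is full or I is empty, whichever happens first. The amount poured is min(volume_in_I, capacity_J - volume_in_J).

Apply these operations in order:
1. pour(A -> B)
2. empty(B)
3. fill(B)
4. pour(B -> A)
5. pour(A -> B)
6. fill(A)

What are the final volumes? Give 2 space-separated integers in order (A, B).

Answer: 3 6

Derivation:
Step 1: pour(A -> B) -> (A=0 B=3)
Step 2: empty(B) -> (A=0 B=0)
Step 3: fill(B) -> (A=0 B=6)
Step 4: pour(B -> A) -> (A=3 B=3)
Step 5: pour(A -> B) -> (A=0 B=6)
Step 6: fill(A) -> (A=3 B=6)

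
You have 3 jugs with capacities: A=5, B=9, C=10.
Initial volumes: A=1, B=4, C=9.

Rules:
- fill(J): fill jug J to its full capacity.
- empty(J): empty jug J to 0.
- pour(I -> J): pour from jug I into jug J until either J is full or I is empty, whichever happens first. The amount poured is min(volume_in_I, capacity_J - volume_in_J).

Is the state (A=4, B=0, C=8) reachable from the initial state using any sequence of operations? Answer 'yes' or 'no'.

Answer: yes

Derivation:
BFS from (A=1, B=4, C=9):
  1. empty(A) -> (A=0 B=4 C=9)
  2. pour(B -> A) -> (A=4 B=0 C=9)
  3. fill(B) -> (A=4 B=9 C=9)
  4. pour(B -> C) -> (A=4 B=8 C=10)
  5. empty(C) -> (A=4 B=8 C=0)
  6. pour(B -> C) -> (A=4 B=0 C=8)
Target reached → yes.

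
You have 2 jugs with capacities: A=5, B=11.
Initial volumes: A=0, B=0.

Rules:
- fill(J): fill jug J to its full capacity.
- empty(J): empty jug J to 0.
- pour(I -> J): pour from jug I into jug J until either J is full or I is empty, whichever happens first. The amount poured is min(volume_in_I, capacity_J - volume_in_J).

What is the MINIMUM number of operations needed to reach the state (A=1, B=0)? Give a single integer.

Answer: 6

Derivation:
BFS from (A=0, B=0). One shortest path:
  1. fill(B) -> (A=0 B=11)
  2. pour(B -> A) -> (A=5 B=6)
  3. empty(A) -> (A=0 B=6)
  4. pour(B -> A) -> (A=5 B=1)
  5. empty(A) -> (A=0 B=1)
  6. pour(B -> A) -> (A=1 B=0)
Reached target in 6 moves.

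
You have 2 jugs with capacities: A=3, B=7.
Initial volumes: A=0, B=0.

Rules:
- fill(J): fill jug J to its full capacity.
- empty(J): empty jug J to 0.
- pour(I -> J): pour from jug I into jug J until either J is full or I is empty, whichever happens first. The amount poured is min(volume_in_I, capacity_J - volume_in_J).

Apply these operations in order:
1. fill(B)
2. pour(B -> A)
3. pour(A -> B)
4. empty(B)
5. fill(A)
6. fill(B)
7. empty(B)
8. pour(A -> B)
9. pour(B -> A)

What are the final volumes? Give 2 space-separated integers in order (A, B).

Answer: 3 0

Derivation:
Step 1: fill(B) -> (A=0 B=7)
Step 2: pour(B -> A) -> (A=3 B=4)
Step 3: pour(A -> B) -> (A=0 B=7)
Step 4: empty(B) -> (A=0 B=0)
Step 5: fill(A) -> (A=3 B=0)
Step 6: fill(B) -> (A=3 B=7)
Step 7: empty(B) -> (A=3 B=0)
Step 8: pour(A -> B) -> (A=0 B=3)
Step 9: pour(B -> A) -> (A=3 B=0)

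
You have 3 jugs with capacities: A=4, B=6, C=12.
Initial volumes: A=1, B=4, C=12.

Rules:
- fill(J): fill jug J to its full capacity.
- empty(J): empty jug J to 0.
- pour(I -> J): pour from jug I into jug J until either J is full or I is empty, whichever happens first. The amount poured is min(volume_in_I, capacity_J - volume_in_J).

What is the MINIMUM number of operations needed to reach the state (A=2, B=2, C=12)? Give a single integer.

Answer: 4

Derivation:
BFS from (A=1, B=4, C=12). One shortest path:
  1. empty(A) -> (A=0 B=4 C=12)
  2. pour(C -> A) -> (A=4 B=4 C=8)
  3. pour(A -> B) -> (A=2 B=6 C=8)
  4. pour(B -> C) -> (A=2 B=2 C=12)
Reached target in 4 moves.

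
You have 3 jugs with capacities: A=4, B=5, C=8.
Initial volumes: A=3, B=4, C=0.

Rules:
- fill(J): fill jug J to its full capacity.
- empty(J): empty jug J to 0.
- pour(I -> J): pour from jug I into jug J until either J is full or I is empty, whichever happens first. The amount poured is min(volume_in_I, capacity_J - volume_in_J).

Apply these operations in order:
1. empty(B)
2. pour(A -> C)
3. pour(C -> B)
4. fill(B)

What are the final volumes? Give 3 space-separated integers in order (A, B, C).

Step 1: empty(B) -> (A=3 B=0 C=0)
Step 2: pour(A -> C) -> (A=0 B=0 C=3)
Step 3: pour(C -> B) -> (A=0 B=3 C=0)
Step 4: fill(B) -> (A=0 B=5 C=0)

Answer: 0 5 0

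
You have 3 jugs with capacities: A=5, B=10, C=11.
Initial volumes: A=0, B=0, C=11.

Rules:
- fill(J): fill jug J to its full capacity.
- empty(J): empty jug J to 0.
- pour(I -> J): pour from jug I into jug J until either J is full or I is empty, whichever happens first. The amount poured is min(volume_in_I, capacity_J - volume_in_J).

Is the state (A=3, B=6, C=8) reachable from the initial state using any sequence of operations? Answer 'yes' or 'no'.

BFS explored all 432 reachable states.
Reachable set includes: (0,0,0), (0,0,1), (0,0,2), (0,0,3), (0,0,4), (0,0,5), (0,0,6), (0,0,7), (0,0,8), (0,0,9), (0,0,10), (0,0,11) ...
Target (A=3, B=6, C=8) not in reachable set → no.

Answer: no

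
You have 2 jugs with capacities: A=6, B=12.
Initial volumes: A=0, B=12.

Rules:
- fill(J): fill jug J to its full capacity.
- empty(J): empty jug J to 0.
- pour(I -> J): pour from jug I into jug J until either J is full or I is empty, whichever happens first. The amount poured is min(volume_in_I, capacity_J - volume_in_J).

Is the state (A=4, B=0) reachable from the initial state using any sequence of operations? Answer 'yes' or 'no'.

BFS explored all 6 reachable states.
Reachable set includes: (0,0), (0,6), (0,12), (6,0), (6,6), (6,12)
Target (A=4, B=0) not in reachable set → no.

Answer: no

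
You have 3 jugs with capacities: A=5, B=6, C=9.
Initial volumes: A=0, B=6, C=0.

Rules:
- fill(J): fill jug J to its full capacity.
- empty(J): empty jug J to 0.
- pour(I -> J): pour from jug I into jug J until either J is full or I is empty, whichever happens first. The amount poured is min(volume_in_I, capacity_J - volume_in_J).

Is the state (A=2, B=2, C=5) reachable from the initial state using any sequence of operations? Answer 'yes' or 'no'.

Answer: no

Derivation:
BFS explored all 260 reachable states.
Reachable set includes: (0,0,0), (0,0,1), (0,0,2), (0,0,3), (0,0,4), (0,0,5), (0,0,6), (0,0,7), (0,0,8), (0,0,9), (0,1,0), (0,1,1) ...
Target (A=2, B=2, C=5) not in reachable set → no.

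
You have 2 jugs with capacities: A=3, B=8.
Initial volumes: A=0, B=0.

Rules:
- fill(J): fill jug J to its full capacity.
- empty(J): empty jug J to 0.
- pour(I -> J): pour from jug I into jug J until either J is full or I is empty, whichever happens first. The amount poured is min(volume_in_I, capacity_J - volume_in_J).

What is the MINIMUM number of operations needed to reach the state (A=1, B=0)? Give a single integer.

Answer: 7

Derivation:
BFS from (A=0, B=0). One shortest path:
  1. fill(A) -> (A=3 B=0)
  2. pour(A -> B) -> (A=0 B=3)
  3. fill(A) -> (A=3 B=3)
  4. pour(A -> B) -> (A=0 B=6)
  5. fill(A) -> (A=3 B=6)
  6. pour(A -> B) -> (A=1 B=8)
  7. empty(B) -> (A=1 B=0)
Reached target in 7 moves.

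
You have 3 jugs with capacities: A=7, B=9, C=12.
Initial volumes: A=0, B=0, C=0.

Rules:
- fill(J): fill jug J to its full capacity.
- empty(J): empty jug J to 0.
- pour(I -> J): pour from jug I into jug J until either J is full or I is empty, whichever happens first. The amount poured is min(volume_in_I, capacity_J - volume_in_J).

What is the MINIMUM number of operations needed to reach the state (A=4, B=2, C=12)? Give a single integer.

Answer: 5

Derivation:
BFS from (A=0, B=0, C=0). One shortest path:
  1. fill(B) -> (A=0 B=9 C=0)
  2. pour(B -> C) -> (A=0 B=0 C=9)
  3. fill(B) -> (A=0 B=9 C=9)
  4. pour(B -> A) -> (A=7 B=2 C=9)
  5. pour(A -> C) -> (A=4 B=2 C=12)
Reached target in 5 moves.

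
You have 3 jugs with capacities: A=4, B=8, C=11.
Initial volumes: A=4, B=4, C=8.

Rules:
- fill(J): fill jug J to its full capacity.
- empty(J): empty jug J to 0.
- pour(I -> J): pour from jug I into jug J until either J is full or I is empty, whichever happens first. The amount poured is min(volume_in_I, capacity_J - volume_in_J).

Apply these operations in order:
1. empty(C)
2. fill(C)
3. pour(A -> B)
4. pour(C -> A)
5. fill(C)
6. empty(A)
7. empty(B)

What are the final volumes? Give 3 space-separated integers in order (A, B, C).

Answer: 0 0 11

Derivation:
Step 1: empty(C) -> (A=4 B=4 C=0)
Step 2: fill(C) -> (A=4 B=4 C=11)
Step 3: pour(A -> B) -> (A=0 B=8 C=11)
Step 4: pour(C -> A) -> (A=4 B=8 C=7)
Step 5: fill(C) -> (A=4 B=8 C=11)
Step 6: empty(A) -> (A=0 B=8 C=11)
Step 7: empty(B) -> (A=0 B=0 C=11)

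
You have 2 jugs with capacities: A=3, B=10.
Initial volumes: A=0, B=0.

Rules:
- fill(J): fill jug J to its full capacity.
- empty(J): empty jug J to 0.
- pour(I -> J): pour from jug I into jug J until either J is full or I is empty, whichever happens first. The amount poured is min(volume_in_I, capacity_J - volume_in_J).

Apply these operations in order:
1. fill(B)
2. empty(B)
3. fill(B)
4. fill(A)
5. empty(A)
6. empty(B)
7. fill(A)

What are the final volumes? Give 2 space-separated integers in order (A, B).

Step 1: fill(B) -> (A=0 B=10)
Step 2: empty(B) -> (A=0 B=0)
Step 3: fill(B) -> (A=0 B=10)
Step 4: fill(A) -> (A=3 B=10)
Step 5: empty(A) -> (A=0 B=10)
Step 6: empty(B) -> (A=0 B=0)
Step 7: fill(A) -> (A=3 B=0)

Answer: 3 0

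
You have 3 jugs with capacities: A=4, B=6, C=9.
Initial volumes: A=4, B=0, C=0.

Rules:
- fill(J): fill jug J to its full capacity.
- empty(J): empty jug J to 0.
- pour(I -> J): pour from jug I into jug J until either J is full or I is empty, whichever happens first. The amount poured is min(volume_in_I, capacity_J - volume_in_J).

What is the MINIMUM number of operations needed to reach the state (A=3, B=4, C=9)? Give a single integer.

Answer: 6

Derivation:
BFS from (A=4, B=0, C=0). One shortest path:
  1. fill(C) -> (A=4 B=0 C=9)
  2. pour(C -> B) -> (A=4 B=6 C=3)
  3. empty(B) -> (A=4 B=0 C=3)
  4. pour(A -> B) -> (A=0 B=4 C=3)
  5. pour(C -> A) -> (A=3 B=4 C=0)
  6. fill(C) -> (A=3 B=4 C=9)
Reached target in 6 moves.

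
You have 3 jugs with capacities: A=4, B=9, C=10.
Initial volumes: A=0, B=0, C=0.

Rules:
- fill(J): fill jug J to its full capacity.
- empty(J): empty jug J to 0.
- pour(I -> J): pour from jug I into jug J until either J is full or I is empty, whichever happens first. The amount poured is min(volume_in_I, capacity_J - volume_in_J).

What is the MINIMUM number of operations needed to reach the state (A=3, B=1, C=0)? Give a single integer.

Answer: 7

Derivation:
BFS from (A=0, B=0, C=0). One shortest path:
  1. fill(A) -> (A=4 B=0 C=0)
  2. fill(B) -> (A=4 B=9 C=0)
  3. pour(B -> C) -> (A=4 B=0 C=9)
  4. pour(A -> C) -> (A=3 B=0 C=10)
  5. pour(C -> B) -> (A=3 B=9 C=1)
  6. empty(B) -> (A=3 B=0 C=1)
  7. pour(C -> B) -> (A=3 B=1 C=0)
Reached target in 7 moves.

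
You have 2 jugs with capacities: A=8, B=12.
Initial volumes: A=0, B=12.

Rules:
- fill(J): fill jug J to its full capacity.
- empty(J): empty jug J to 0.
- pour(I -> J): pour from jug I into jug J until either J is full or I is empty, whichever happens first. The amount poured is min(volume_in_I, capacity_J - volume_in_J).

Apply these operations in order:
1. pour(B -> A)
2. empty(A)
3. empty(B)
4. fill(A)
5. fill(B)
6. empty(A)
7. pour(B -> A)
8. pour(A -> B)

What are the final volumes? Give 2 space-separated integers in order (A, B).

Answer: 0 12

Derivation:
Step 1: pour(B -> A) -> (A=8 B=4)
Step 2: empty(A) -> (A=0 B=4)
Step 3: empty(B) -> (A=0 B=0)
Step 4: fill(A) -> (A=8 B=0)
Step 5: fill(B) -> (A=8 B=12)
Step 6: empty(A) -> (A=0 B=12)
Step 7: pour(B -> A) -> (A=8 B=4)
Step 8: pour(A -> B) -> (A=0 B=12)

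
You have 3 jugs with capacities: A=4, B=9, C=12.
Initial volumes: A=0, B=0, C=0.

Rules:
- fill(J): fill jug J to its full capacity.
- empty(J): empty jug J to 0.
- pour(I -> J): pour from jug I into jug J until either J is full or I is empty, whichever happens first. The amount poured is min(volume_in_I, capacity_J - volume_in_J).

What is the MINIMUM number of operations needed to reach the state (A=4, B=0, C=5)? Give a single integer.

Answer: 3

Derivation:
BFS from (A=0, B=0, C=0). One shortest path:
  1. fill(B) -> (A=0 B=9 C=0)
  2. pour(B -> A) -> (A=4 B=5 C=0)
  3. pour(B -> C) -> (A=4 B=0 C=5)
Reached target in 3 moves.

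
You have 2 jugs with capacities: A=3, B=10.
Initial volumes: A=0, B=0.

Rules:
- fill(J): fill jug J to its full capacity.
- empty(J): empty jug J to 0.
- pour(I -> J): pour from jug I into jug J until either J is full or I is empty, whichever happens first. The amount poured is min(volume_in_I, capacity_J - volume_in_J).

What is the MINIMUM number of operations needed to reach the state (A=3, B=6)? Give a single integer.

BFS from (A=0, B=0). One shortest path:
  1. fill(A) -> (A=3 B=0)
  2. pour(A -> B) -> (A=0 B=3)
  3. fill(A) -> (A=3 B=3)
  4. pour(A -> B) -> (A=0 B=6)
  5. fill(A) -> (A=3 B=6)
Reached target in 5 moves.

Answer: 5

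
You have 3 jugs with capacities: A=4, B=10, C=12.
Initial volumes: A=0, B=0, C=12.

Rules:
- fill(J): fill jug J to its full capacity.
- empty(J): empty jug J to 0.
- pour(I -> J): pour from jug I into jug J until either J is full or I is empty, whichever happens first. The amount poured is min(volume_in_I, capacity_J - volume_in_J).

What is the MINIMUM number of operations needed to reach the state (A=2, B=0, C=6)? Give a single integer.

BFS from (A=0, B=0, C=12). One shortest path:
  1. pour(C -> B) -> (A=0 B=10 C=2)
  2. pour(B -> A) -> (A=4 B=6 C=2)
  3. empty(A) -> (A=0 B=6 C=2)
  4. pour(C -> A) -> (A=2 B=6 C=0)
  5. pour(B -> C) -> (A=2 B=0 C=6)
Reached target in 5 moves.

Answer: 5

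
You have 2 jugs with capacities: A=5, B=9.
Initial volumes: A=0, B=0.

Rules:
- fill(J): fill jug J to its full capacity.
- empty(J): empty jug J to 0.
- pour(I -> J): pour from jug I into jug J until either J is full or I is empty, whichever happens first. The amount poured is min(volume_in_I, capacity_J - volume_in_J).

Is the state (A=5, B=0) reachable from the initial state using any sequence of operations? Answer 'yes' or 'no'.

Answer: yes

Derivation:
BFS from (A=0, B=0):
  1. fill(A) -> (A=5 B=0)
Target reached → yes.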